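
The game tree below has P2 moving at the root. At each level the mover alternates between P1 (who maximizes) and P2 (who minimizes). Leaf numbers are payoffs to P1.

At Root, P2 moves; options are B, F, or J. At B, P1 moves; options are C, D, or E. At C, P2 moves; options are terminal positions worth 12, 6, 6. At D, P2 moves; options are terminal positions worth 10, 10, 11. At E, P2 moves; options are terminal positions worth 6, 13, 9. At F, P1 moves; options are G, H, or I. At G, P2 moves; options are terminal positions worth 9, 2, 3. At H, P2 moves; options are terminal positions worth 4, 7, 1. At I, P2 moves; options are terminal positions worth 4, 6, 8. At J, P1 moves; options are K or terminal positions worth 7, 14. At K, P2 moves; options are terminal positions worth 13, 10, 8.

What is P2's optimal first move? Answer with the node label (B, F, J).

F

C (P2): min(12, 6, 6) = 6
D (P2): min(10, 10, 11) = 10
E (P2): min(6, 13, 9) = 6
B (P1): max(6, 10, 6) = 10
G (P2): min(9, 2, 3) = 2
H (P2): min(4, 7, 1) = 1
I (P2): min(4, 6, 8) = 4
F (P1): max(2, 1, 4) = 4
K (P2): min(13, 10, 8) = 8
J (P1): max(8, 7, 14) = 14
Root (P2): min(10, 4, 14) = 4
P2 picks the child with the lowest value: F (value 4).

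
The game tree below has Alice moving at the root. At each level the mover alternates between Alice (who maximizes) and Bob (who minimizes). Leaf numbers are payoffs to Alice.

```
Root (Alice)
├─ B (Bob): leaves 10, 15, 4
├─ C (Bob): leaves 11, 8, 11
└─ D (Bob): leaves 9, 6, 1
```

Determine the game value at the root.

8

B (Bob): min(10, 15, 4) = 4
C (Bob): min(11, 8, 11) = 8
D (Bob): min(9, 6, 1) = 1
Root (Alice): max(4, 8, 1) = 8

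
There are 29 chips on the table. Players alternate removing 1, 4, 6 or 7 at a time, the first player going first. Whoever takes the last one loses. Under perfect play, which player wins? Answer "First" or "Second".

Second

W/L table (W = player to move can force a win):
i:   0  1  2  3  4  5  6  7  8  9 10 11 12 13 14 15 16 17 18 19 20 21 22 23 24 25 26 27 28 29
     W  L  W  L  W  W  L  W  W  W  W  L  W  W  L  W  L  W  W  L  W  W  W  W  L  W  W  L  W  L
Position 29 is L, so the second player wins.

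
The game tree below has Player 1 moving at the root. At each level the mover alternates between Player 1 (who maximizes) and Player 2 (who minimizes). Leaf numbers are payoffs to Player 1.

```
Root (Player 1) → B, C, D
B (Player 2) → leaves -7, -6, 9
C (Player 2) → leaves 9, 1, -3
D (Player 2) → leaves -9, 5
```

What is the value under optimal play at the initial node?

-3

B (Player 2): min(-7, -6, 9) = -7
C (Player 2): min(9, 1, -3) = -3
D (Player 2): min(-9, 5) = -9
Root (Player 1): max(-7, -3, -9) = -3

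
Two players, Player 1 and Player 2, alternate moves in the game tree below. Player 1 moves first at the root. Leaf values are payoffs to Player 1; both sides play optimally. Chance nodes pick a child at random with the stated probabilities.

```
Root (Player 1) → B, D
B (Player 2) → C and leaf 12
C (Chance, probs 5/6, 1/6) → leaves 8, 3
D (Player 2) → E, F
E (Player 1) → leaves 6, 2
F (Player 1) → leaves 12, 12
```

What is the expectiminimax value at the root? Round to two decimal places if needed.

C (Chance): 5/6·8 + 1/6·3 = 7.17
B (Player 2): min(7.17, 12) = 7.17
E (Player 1): max(6, 2) = 6
F (Player 1): max(12, 12) = 12
D (Player 2): min(6, 12) = 6
Root (Player 1): max(7.17, 6) = 7.17

7.17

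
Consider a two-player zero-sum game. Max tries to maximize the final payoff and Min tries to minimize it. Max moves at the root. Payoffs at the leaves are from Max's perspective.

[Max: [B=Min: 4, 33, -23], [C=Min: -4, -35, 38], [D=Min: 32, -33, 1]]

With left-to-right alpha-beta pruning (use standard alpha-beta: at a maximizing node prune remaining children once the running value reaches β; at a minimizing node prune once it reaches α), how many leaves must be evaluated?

B [α=-∞,β=+∞]: v=-23
C [α=-23,β=+∞]: v=-35 after child 2 ≤ α → α-cutoff, skip 1
D [α=-23,β=+∞]: v=-33 after child 2 ≤ α → α-cutoff, skip 1
Root [α=-∞,β=+∞]: v=-23
Leaves evaluated: 7 of 9.

7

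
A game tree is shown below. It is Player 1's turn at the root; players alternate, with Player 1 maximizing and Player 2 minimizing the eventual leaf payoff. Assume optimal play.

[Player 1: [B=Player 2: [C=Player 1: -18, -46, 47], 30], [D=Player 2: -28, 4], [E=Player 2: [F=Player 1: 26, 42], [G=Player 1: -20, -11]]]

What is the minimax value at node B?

30

C: max(-18, -46, 47) = 47
B: min(47, 30) = 30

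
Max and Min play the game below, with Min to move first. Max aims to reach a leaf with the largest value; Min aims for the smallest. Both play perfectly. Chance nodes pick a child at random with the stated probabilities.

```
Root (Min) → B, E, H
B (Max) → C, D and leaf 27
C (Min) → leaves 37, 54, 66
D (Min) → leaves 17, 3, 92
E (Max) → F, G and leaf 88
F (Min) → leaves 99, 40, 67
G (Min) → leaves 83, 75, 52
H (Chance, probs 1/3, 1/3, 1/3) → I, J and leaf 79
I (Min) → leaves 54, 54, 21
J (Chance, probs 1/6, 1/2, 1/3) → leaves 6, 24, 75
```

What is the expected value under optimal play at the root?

C (Min): min(37, 54, 66) = 37
D (Min): min(17, 3, 92) = 3
B (Max): max(37, 3, 27) = 37
F (Min): min(99, 40, 67) = 40
G (Min): min(83, 75, 52) = 52
E (Max): max(40, 52, 88) = 88
I (Min): min(54, 54, 21) = 21
J (Chance): 1/6·6 + 1/2·24 + 1/3·75 = 38
H (Chance): 1/3·21 + 1/3·38 + 1/3·79 = 46
Root (Min): min(37, 88, 46) = 37

37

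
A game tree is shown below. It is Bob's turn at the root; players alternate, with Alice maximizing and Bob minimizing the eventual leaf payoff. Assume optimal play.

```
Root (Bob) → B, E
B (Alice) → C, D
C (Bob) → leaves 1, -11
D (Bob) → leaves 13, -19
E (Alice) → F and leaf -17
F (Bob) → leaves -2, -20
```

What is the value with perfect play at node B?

-11

C: min(1, -11) = -11
D: min(13, -19) = -19
B: max(-11, -19) = -11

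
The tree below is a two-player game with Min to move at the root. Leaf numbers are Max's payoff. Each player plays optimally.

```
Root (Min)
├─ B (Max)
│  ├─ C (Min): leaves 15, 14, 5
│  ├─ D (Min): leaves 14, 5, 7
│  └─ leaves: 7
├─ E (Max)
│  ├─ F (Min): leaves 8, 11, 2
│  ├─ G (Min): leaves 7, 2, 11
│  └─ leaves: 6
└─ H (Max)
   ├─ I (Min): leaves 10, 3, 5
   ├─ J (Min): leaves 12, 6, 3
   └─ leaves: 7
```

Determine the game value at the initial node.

C (Min): min(15, 14, 5) = 5
D (Min): min(14, 5, 7) = 5
B (Max): max(5, 5, 7) = 7
F (Min): min(8, 11, 2) = 2
G (Min): min(7, 2, 11) = 2
E (Max): max(2, 2, 6) = 6
I (Min): min(10, 3, 5) = 3
J (Min): min(12, 6, 3) = 3
H (Max): max(3, 3, 7) = 7
Root (Min): min(7, 6, 7) = 6

6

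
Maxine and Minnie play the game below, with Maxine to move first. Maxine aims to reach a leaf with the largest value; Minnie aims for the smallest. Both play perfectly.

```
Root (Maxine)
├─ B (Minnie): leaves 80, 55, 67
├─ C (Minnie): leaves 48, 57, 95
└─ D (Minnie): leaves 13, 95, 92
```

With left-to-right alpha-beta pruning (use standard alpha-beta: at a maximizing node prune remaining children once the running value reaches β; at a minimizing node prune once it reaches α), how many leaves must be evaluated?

5

B [α=-∞,β=+∞]: v=55
C [α=55,β=+∞]: v=48 after child 1 ≤ α → α-cutoff, skip 2
D [α=55,β=+∞]: v=13 after child 1 ≤ α → α-cutoff, skip 2
Root [α=-∞,β=+∞]: v=55
Leaves evaluated: 5 of 9.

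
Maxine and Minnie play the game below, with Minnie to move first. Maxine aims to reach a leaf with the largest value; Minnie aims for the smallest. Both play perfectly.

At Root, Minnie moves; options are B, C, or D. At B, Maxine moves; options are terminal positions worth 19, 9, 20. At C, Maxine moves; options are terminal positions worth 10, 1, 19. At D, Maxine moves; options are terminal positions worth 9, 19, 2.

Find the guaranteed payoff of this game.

19

B (Maxine): max(19, 9, 20) = 20
C (Maxine): max(10, 1, 19) = 19
D (Maxine): max(9, 19, 2) = 19
Root (Minnie): min(20, 19, 19) = 19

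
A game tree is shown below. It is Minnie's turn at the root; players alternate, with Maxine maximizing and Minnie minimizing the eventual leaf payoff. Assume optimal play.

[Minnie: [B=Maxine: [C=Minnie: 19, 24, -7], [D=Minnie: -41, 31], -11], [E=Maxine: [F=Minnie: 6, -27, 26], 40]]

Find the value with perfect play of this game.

-7

C (Minnie): min(19, 24, -7) = -7
D (Minnie): min(-41, 31) = -41
B (Maxine): max(-7, -41, -11) = -7
F (Minnie): min(6, -27, 26) = -27
E (Maxine): max(-27, 40) = 40
Root (Minnie): min(-7, 40) = -7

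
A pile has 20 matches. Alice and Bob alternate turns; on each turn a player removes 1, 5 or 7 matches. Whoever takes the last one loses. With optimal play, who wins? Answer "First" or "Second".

W/L table (W = player to move can force a win):
i:   0  1  2  3  4  5  6  7  8  9 10 11 12 13 14 15 16 17 18 19 20
     W  L  W  L  W  L  W  L  W  L  W  L  W  L  W  L  W  L  W  L  W
Position 20 is W, so the first player wins.

First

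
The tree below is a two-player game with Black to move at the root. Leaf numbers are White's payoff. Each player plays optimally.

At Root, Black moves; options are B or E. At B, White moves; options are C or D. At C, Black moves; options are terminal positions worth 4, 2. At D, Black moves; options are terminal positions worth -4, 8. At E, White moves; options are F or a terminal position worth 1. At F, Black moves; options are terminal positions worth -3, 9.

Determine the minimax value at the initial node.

1

C (Black): min(4, 2) = 2
D (Black): min(-4, 8) = -4
B (White): max(2, -4) = 2
F (Black): min(-3, 9) = -3
E (White): max(-3, 1) = 1
Root (Black): min(2, 1) = 1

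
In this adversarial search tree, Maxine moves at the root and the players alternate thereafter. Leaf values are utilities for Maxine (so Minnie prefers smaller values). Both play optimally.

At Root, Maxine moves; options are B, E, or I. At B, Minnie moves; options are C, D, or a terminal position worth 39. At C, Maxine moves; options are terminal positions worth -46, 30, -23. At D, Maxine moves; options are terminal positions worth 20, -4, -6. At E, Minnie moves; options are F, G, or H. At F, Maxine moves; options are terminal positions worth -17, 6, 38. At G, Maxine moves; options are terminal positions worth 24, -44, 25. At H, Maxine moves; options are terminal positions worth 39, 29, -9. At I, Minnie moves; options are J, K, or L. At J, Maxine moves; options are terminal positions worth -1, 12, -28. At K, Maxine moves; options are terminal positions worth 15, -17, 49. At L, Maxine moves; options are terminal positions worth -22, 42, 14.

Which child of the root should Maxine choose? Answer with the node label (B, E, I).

C (Maxine): max(-46, 30, -23) = 30
D (Maxine): max(20, -4, -6) = 20
B (Minnie): min(30, 20, 39) = 20
F (Maxine): max(-17, 6, 38) = 38
G (Maxine): max(24, -44, 25) = 25
H (Maxine): max(39, 29, -9) = 39
E (Minnie): min(38, 25, 39) = 25
J (Maxine): max(-1, 12, -28) = 12
K (Maxine): max(15, -17, 49) = 49
L (Maxine): max(-22, 42, 14) = 42
I (Minnie): min(12, 49, 42) = 12
Root (Maxine): max(20, 25, 12) = 25
Maxine picks the child with the highest value: E (value 25).

E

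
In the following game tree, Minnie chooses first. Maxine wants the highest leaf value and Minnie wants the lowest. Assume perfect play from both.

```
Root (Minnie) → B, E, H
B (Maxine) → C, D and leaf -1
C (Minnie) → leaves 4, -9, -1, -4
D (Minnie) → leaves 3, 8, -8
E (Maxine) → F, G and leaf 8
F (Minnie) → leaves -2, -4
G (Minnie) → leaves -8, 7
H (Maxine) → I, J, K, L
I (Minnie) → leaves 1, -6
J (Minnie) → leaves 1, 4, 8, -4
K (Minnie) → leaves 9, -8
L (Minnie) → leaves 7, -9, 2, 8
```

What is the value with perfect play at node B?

C: min(4, -9, -1, -4) = -9
D: min(3, 8, -8) = -8
B: max(-9, -8, -1) = -1

-1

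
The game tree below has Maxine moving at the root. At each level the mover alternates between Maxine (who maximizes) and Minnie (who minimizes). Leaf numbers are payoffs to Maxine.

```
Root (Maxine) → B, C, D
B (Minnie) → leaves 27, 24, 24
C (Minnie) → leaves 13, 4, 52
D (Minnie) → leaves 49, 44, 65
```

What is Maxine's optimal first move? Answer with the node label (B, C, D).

B (Minnie): min(27, 24, 24) = 24
C (Minnie): min(13, 4, 52) = 4
D (Minnie): min(49, 44, 65) = 44
Root (Maxine): max(24, 4, 44) = 44
Maxine picks the child with the highest value: D (value 44).

D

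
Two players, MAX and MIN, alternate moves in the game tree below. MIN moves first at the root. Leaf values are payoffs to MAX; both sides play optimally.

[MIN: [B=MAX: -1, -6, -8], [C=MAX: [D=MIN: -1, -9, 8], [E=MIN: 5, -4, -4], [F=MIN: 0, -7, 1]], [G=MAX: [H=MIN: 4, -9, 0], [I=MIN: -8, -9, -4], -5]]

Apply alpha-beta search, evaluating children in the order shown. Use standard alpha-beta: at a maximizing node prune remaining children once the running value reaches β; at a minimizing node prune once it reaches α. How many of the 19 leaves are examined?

B [α=-∞,β=+∞]: v=-1
D [α=-∞,β=-1]: v=-9
E [α=-9,β=-1]: v=-4
F [α=-4,β=-1]: v=-7 after child 2 ≤ α → α-cutoff, skip 1
C [α=-∞,β=-1]: v=-4
H [α=-∞,β=-4]: v=-9
I [α=-9,β=-4]: v=-9 after child 2 ≤ α → α-cutoff, skip 1
G [α=-∞,β=-4]: v=-5
Root [α=-∞,β=+∞]: v=-5
Leaves evaluated: 17 of 19.

17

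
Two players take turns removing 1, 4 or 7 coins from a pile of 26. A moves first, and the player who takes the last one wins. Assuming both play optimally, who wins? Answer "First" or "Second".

Positions where the player to move wins (W) vs loses (L):
i:   0  1  2  3  4  5  6  7  8  9 10 11 12 13 14 15 16 17 18 19 20 21 22 23 24 25 26
     L  W  L  W  W  L  W  W  L  W  L  W  W  L  W  W  L  W  L  W  W  L  W  W  L  W  L
Position 26 is L, so the second player wins.

Second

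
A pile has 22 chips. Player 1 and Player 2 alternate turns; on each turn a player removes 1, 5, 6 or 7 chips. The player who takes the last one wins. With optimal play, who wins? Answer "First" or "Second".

i:   0  1  2  3  4  5  6  7  8  9 10 11 12 13 14 15 16 17 18 19 20 21 22
     L  W  L  W  L  W  W  W  W  W  W  W  L  W  L  W  L  W  W  W  W  W  W
Position 22 is W, so the first player wins.

First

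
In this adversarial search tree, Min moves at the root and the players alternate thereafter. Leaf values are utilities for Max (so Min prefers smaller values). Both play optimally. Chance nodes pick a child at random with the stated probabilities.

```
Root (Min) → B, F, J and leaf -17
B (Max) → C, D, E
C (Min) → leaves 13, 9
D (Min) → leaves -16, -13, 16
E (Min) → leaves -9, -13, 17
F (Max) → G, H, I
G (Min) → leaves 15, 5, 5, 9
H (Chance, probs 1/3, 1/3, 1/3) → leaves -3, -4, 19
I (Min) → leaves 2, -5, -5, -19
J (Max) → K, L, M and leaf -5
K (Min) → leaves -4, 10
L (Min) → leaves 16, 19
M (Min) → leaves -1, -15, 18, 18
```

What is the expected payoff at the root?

-17

C (Min): min(13, 9) = 9
D (Min): min(-16, -13, 16) = -16
E (Min): min(-9, -13, 17) = -13
B (Max): max(9, -16, -13) = 9
G (Min): min(15, 5, 5, 9) = 5
H (Chance): 1/3·-3 + 1/3·-4 + 1/3·19 = 4
I (Min): min(2, -5, -5, -19) = -19
F (Max): max(5, 4, -19) = 5
K (Min): min(-4, 10) = -4
L (Min): min(16, 19) = 16
M (Min): min(-1, -15, 18, 18) = -15
J (Max): max(-4, 16, -15, -5) = 16
Root (Min): min(9, 5, 16, -17) = -17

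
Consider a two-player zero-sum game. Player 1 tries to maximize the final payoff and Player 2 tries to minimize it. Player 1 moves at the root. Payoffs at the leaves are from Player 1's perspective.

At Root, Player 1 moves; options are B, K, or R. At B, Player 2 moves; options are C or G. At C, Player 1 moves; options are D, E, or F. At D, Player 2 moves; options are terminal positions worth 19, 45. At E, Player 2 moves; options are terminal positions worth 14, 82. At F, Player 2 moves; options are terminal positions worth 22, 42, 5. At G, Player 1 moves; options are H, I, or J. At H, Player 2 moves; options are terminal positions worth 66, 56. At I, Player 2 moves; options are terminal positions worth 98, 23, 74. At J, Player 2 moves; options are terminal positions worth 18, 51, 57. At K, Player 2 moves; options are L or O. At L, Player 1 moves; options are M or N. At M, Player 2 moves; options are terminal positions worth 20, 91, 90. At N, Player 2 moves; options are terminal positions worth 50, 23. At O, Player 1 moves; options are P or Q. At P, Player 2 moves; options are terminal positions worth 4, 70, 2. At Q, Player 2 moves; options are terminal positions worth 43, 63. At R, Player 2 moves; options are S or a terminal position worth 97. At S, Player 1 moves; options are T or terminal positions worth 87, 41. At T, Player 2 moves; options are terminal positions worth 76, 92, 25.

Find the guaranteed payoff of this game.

87

D (Player 2): min(19, 45) = 19
E (Player 2): min(14, 82) = 14
F (Player 2): min(22, 42, 5) = 5
C (Player 1): max(19, 14, 5) = 19
H (Player 2): min(66, 56) = 56
I (Player 2): min(98, 23, 74) = 23
J (Player 2): min(18, 51, 57) = 18
G (Player 1): max(56, 23, 18) = 56
B (Player 2): min(19, 56) = 19
M (Player 2): min(20, 91, 90) = 20
N (Player 2): min(50, 23) = 23
L (Player 1): max(20, 23) = 23
P (Player 2): min(4, 70, 2) = 2
Q (Player 2): min(43, 63) = 43
O (Player 1): max(2, 43) = 43
K (Player 2): min(23, 43) = 23
T (Player 2): min(76, 92, 25) = 25
S (Player 1): max(25, 87, 41) = 87
R (Player 2): min(87, 97) = 87
Root (Player 1): max(19, 23, 87) = 87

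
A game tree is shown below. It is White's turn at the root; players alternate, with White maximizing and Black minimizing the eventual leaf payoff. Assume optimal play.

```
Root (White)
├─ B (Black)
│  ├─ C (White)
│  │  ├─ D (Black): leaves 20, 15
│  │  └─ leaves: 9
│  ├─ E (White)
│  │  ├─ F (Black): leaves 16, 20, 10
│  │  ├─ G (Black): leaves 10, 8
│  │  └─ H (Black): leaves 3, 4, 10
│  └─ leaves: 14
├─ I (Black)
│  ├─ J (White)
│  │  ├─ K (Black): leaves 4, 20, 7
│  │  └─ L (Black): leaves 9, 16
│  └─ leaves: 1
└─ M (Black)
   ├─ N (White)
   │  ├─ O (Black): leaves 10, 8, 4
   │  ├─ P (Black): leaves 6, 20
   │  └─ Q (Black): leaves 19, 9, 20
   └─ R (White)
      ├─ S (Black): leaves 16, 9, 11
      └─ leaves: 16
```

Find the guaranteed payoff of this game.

D (Black): min(20, 15) = 15
C (White): max(15, 9) = 15
F (Black): min(16, 20, 10) = 10
G (Black): min(10, 8) = 8
H (Black): min(3, 4, 10) = 3
E (White): max(10, 8, 3) = 10
B (Black): min(15, 10, 14) = 10
K (Black): min(4, 20, 7) = 4
L (Black): min(9, 16) = 9
J (White): max(4, 9) = 9
I (Black): min(9, 1) = 1
O (Black): min(10, 8, 4) = 4
P (Black): min(6, 20) = 6
Q (Black): min(19, 9, 20) = 9
N (White): max(4, 6, 9) = 9
S (Black): min(16, 9, 11) = 9
R (White): max(9, 16) = 16
M (Black): min(9, 16) = 9
Root (White): max(10, 1, 9) = 10

10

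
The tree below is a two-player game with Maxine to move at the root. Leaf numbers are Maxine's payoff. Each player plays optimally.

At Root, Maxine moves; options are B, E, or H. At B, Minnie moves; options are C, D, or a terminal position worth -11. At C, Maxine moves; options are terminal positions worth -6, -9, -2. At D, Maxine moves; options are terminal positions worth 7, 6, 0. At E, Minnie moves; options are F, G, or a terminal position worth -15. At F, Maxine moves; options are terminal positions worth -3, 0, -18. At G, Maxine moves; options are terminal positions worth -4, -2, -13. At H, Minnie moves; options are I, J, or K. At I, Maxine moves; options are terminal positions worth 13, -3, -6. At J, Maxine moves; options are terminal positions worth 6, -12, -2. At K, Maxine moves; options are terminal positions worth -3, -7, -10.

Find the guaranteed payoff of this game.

C (Maxine): max(-6, -9, -2) = -2
D (Maxine): max(7, 6, 0) = 7
B (Minnie): min(-2, 7, -11) = -11
F (Maxine): max(-3, 0, -18) = 0
G (Maxine): max(-4, -2, -13) = -2
E (Minnie): min(0, -2, -15) = -15
I (Maxine): max(13, -3, -6) = 13
J (Maxine): max(6, -12, -2) = 6
K (Maxine): max(-3, -7, -10) = -3
H (Minnie): min(13, 6, -3) = -3
Root (Maxine): max(-11, -15, -3) = -3

-3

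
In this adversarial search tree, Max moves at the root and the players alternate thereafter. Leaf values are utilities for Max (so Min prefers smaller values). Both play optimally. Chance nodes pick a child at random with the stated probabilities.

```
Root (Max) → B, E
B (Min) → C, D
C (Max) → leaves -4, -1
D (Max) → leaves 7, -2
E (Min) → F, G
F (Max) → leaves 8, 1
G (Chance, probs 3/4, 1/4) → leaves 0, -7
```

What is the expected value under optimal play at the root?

C (Max): max(-4, -1) = -1
D (Max): max(7, -2) = 7
B (Min): min(-1, 7) = -1
F (Max): max(8, 1) = 8
G (Chance): 3/4·0 + 1/4·-7 = -1.75
E (Min): min(8, -1.75) = -1.75
Root (Max): max(-1, -1.75) = -1

-1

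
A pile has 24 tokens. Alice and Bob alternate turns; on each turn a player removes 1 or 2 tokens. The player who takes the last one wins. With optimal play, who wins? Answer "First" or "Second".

Second

W/L table (W = player to move can force a win):
i:   0  1  2  3  4  5  6  7  8  9 10 11 12 13 14 15 16 17 18 19 20 21 22 23 24
     L  W  W  L  W  W  L  W  W  L  W  W  L  W  W  L  W  W  L  W  W  L  W  W  L
Position 24 is L, so the second player wins.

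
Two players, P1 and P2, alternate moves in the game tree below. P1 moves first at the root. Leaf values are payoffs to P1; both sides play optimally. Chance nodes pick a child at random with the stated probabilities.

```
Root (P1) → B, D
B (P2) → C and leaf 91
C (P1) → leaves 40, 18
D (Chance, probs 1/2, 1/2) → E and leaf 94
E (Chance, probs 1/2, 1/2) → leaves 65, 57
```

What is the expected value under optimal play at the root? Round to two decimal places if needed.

C (P1): max(40, 18) = 40
B (P2): min(40, 91) = 40
E (Chance): 1/2·65 + 1/2·57 = 61
D (Chance): 1/2·61 + 1/2·94 = 77.5
Root (P1): max(40, 77.5) = 77.5

77.5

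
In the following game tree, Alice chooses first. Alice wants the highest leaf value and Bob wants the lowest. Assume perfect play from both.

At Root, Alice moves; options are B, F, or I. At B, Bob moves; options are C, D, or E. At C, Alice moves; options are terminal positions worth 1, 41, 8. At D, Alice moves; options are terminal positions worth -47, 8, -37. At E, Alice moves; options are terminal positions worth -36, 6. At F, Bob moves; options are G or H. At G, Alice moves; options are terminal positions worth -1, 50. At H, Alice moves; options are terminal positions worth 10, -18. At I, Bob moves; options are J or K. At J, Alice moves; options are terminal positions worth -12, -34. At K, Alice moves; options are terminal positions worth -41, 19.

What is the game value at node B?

C: max(1, 41, 8) = 41
D: max(-47, 8, -37) = 8
E: max(-36, 6) = 6
B: min(41, 8, 6) = 6

6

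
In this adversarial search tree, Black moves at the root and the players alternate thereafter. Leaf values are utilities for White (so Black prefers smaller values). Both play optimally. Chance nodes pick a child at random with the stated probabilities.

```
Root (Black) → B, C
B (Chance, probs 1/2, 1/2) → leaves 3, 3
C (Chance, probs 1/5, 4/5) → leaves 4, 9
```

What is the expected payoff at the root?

B (Chance): 1/2·3 + 1/2·3 = 3
C (Chance): 1/5·4 + 4/5·9 = 8
Root (Black): min(3, 8) = 3

3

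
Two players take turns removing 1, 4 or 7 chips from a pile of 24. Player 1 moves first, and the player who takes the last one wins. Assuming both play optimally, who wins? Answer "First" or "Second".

Second

W/L table (W = player to move can force a win):
i:   0  1  2  3  4  5  6  7  8  9 10 11 12 13 14 15 16 17 18 19 20 21 22 23 24
     L  W  L  W  W  L  W  W  L  W  L  W  W  L  W  W  L  W  L  W  W  L  W  W  L
Position 24 is L, so the second player wins.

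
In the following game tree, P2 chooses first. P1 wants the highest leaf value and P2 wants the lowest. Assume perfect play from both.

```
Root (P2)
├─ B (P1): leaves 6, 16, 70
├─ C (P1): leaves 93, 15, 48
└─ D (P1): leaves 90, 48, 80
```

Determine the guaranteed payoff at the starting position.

B (P1): max(6, 16, 70) = 70
C (P1): max(93, 15, 48) = 93
D (P1): max(90, 48, 80) = 90
Root (P2): min(70, 93, 90) = 70

70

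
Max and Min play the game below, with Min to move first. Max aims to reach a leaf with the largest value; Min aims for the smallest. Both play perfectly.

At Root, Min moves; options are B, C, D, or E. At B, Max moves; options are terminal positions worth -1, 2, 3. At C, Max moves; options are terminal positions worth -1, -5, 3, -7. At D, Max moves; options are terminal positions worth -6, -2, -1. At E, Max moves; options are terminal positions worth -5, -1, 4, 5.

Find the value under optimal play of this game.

-1

B (Max): max(-1, 2, 3) = 3
C (Max): max(-1, -5, 3, -7) = 3
D (Max): max(-6, -2, -1) = -1
E (Max): max(-5, -1, 4, 5) = 5
Root (Min): min(3, 3, -1, 5) = -1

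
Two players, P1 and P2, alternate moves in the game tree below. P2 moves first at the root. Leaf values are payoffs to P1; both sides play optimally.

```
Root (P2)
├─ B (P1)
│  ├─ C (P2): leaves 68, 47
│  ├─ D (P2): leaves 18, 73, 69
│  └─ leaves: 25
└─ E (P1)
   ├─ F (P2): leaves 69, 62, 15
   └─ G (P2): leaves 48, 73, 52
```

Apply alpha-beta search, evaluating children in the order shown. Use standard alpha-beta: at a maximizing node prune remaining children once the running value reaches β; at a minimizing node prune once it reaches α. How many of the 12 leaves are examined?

C [α=-∞,β=+∞]: v=47
D [α=47,β=+∞]: v=18 after child 1 ≤ α → α-cutoff, skip 2
B [α=-∞,β=+∞]: v=47
F [α=-∞,β=47]: v=15
G [α=15,β=47]: v=48
E [α=-∞,β=47]: v=48
Root [α=-∞,β=+∞]: v=47
Leaves evaluated: 10 of 12.

10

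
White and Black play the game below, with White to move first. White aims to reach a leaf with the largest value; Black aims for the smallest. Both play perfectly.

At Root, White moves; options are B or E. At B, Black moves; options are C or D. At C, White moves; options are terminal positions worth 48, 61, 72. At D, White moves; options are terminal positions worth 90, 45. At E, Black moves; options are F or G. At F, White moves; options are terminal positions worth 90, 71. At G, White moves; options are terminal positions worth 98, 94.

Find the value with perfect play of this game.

90

C (White): max(48, 61, 72) = 72
D (White): max(90, 45) = 90
B (Black): min(72, 90) = 72
F (White): max(90, 71) = 90
G (White): max(98, 94) = 98
E (Black): min(90, 98) = 90
Root (White): max(72, 90) = 90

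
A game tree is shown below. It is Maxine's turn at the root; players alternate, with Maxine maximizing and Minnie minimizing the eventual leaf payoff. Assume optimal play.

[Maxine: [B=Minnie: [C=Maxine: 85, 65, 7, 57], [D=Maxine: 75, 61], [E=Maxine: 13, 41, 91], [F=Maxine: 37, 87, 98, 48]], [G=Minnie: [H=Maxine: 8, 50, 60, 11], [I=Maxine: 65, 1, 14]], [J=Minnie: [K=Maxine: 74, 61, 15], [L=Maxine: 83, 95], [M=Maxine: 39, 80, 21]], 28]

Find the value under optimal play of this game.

C (Maxine): max(85, 65, 7, 57) = 85
D (Maxine): max(75, 61) = 75
E (Maxine): max(13, 41, 91) = 91
F (Maxine): max(37, 87, 98, 48) = 98
B (Minnie): min(85, 75, 91, 98) = 75
H (Maxine): max(8, 50, 60, 11) = 60
I (Maxine): max(65, 1, 14) = 65
G (Minnie): min(60, 65) = 60
K (Maxine): max(74, 61, 15) = 74
L (Maxine): max(83, 95) = 95
M (Maxine): max(39, 80, 21) = 80
J (Minnie): min(74, 95, 80) = 74
Root (Maxine): max(75, 60, 74, 28) = 75

75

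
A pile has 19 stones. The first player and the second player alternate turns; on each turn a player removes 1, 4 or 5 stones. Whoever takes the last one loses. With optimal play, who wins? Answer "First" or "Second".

W/L table (W = player to move can force a win):
i:   0  1  2  3  4  5  6  7  8  9 10 11 12 13 14 15 16 17 18 19
     W  L  W  L  W  W  W  W  W  L  W  L  W  W  W  W  W  L  W  L
Position 19 is L, so the second player wins.

Second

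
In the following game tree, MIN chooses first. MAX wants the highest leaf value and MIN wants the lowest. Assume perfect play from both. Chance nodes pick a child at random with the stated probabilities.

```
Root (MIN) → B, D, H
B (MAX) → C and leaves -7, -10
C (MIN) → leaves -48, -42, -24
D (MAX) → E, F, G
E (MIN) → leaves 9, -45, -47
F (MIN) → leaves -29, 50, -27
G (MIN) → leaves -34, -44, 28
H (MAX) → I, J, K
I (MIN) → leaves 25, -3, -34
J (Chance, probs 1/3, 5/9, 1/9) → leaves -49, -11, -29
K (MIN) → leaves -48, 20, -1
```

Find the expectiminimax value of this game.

-29

C (MIN): min(-48, -42, -24) = -48
B (MAX): max(-48, -7, -10) = -7
E (MIN): min(9, -45, -47) = -47
F (MIN): min(-29, 50, -27) = -29
G (MIN): min(-34, -44, 28) = -44
D (MAX): max(-47, -29, -44) = -29
I (MIN): min(25, -3, -34) = -34
J (Chance): 1/3·-49 + 5/9·-11 + 1/9·-29 = -25.67
K (MIN): min(-48, 20, -1) = -48
H (MAX): max(-34, -25.67, -48) = -25.67
Root (MIN): min(-7, -29, -25.67) = -29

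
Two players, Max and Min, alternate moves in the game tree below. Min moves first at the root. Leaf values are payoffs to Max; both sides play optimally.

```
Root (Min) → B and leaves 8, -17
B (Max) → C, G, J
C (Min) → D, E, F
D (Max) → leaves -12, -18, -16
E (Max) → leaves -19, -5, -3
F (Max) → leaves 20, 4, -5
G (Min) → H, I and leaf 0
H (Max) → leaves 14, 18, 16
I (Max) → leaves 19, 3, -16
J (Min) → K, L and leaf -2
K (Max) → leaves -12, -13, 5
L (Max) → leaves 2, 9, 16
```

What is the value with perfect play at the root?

D (Max): max(-12, -18, -16) = -12
E (Max): max(-19, -5, -3) = -3
F (Max): max(20, 4, -5) = 20
C (Min): min(-12, -3, 20) = -12
H (Max): max(14, 18, 16) = 18
I (Max): max(19, 3, -16) = 19
G (Min): min(18, 19, 0) = 0
K (Max): max(-12, -13, 5) = 5
L (Max): max(2, 9, 16) = 16
J (Min): min(5, 16, -2) = -2
B (Max): max(-12, 0, -2) = 0
Root (Min): min(0, 8, -17) = -17

-17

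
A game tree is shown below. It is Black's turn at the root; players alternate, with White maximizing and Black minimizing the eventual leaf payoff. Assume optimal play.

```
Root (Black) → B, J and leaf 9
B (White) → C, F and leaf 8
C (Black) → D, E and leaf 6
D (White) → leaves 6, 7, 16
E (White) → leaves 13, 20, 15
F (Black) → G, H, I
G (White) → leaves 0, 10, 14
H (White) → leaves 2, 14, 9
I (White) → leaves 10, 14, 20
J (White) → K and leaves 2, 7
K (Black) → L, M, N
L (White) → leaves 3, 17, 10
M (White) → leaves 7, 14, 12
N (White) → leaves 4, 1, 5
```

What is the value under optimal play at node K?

5

L: max(3, 17, 10) = 17
M: max(7, 14, 12) = 14
N: max(4, 1, 5) = 5
K: min(17, 14, 5) = 5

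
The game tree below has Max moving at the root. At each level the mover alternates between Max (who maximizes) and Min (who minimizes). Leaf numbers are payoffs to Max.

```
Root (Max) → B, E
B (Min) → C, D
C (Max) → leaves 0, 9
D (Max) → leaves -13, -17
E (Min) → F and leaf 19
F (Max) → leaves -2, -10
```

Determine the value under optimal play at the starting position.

-2

C (Max): max(0, 9) = 9
D (Max): max(-13, -17) = -13
B (Min): min(9, -13) = -13
F (Max): max(-2, -10) = -2
E (Min): min(-2, 19) = -2
Root (Max): max(-13, -2) = -2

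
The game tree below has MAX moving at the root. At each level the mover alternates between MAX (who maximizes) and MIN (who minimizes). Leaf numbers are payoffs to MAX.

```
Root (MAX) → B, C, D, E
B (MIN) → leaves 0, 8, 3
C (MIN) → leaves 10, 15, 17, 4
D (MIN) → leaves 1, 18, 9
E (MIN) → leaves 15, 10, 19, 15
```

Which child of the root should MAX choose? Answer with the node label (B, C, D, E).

B (MIN): min(0, 8, 3) = 0
C (MIN): min(10, 15, 17, 4) = 4
D (MIN): min(1, 18, 9) = 1
E (MIN): min(15, 10, 19, 15) = 10
Root (MAX): max(0, 4, 1, 10) = 10
MAX picks the child with the highest value: E (value 10).

E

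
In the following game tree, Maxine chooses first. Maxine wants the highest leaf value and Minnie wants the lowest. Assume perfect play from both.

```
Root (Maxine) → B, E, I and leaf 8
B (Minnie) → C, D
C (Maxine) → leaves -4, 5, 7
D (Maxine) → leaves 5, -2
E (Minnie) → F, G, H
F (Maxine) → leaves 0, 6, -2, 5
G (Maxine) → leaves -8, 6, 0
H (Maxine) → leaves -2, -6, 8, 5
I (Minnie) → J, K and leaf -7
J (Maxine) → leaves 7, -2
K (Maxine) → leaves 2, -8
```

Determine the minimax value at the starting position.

C (Maxine): max(-4, 5, 7) = 7
D (Maxine): max(5, -2) = 5
B (Minnie): min(7, 5) = 5
F (Maxine): max(0, 6, -2, 5) = 6
G (Maxine): max(-8, 6, 0) = 6
H (Maxine): max(-2, -6, 8, 5) = 8
E (Minnie): min(6, 6, 8) = 6
J (Maxine): max(7, -2) = 7
K (Maxine): max(2, -8) = 2
I (Minnie): min(7, 2, -7) = -7
Root (Maxine): max(5, 6, -7, 8) = 8

8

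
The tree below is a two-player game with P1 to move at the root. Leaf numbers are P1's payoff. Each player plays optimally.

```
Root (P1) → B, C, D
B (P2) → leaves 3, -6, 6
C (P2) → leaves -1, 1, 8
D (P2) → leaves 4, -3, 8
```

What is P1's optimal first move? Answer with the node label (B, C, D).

C

B (P2): min(3, -6, 6) = -6
C (P2): min(-1, 1, 8) = -1
D (P2): min(4, -3, 8) = -3
Root (P1): max(-6, -1, -3) = -1
P1 picks the child with the highest value: C (value -1).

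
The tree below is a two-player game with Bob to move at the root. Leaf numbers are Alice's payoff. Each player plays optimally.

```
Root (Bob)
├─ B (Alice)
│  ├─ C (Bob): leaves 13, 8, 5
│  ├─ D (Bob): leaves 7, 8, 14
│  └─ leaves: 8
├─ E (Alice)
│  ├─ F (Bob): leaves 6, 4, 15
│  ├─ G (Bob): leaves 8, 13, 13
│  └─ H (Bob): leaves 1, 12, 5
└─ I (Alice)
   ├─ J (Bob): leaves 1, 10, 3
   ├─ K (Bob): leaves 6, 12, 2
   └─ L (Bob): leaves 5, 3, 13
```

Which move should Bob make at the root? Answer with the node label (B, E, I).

C (Bob): min(13, 8, 5) = 5
D (Bob): min(7, 8, 14) = 7
B (Alice): max(5, 7, 8) = 8
F (Bob): min(6, 4, 15) = 4
G (Bob): min(8, 13, 13) = 8
H (Bob): min(1, 12, 5) = 1
E (Alice): max(4, 8, 1) = 8
J (Bob): min(1, 10, 3) = 1
K (Bob): min(6, 12, 2) = 2
L (Bob): min(5, 3, 13) = 3
I (Alice): max(1, 2, 3) = 3
Root (Bob): min(8, 8, 3) = 3
Bob picks the child with the lowest value: I (value 3).

I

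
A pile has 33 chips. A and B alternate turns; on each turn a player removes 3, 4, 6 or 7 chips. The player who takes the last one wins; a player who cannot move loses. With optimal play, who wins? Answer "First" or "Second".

First

Mark each pile size as W (mover wins) or L (mover loses):
i:   0  1  2  3  4  5  6  7  8  9 10 11 12 13 14 15 16 17 18 19 20 21 22 23 24 25 26 27 28 29 30 31 32 33
     L  L  L  W  W  W  W  W  W  W  L  L  L  W  W  W  W  W  W  W  L  L  L  W  W  W  W  W  W  W  L  L  L  W
Position 33 is W, so the first player wins.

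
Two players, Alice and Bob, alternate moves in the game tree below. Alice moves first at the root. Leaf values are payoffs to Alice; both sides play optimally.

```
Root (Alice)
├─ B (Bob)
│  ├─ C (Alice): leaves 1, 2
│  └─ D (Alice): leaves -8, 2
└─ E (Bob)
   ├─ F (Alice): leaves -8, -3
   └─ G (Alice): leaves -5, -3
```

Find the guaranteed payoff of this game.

2

C (Alice): max(1, 2) = 2
D (Alice): max(-8, 2) = 2
B (Bob): min(2, 2) = 2
F (Alice): max(-8, -3) = -3
G (Alice): max(-5, -3) = -3
E (Bob): min(-3, -3) = -3
Root (Alice): max(2, -3) = 2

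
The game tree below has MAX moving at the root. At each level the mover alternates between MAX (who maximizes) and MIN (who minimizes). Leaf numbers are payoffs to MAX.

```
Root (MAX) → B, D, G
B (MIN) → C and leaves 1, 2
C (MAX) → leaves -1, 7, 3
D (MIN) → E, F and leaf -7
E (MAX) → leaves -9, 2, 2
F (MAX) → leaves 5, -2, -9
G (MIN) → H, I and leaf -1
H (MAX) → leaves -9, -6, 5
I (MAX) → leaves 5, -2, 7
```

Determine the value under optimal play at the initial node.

C (MAX): max(-1, 7, 3) = 7
B (MIN): min(7, 1, 2) = 1
E (MAX): max(-9, 2, 2) = 2
F (MAX): max(5, -2, -9) = 5
D (MIN): min(2, 5, -7) = -7
H (MAX): max(-9, -6, 5) = 5
I (MAX): max(5, -2, 7) = 7
G (MIN): min(5, 7, -1) = -1
Root (MAX): max(1, -7, -1) = 1

1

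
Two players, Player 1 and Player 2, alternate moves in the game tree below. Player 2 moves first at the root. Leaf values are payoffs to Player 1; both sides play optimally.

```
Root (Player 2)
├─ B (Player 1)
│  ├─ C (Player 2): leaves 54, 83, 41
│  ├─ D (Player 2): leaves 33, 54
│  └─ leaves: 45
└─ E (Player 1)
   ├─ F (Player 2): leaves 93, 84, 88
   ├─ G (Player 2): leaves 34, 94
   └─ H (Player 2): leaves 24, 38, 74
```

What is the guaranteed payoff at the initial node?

45

C (Player 2): min(54, 83, 41) = 41
D (Player 2): min(33, 54) = 33
B (Player 1): max(41, 33, 45) = 45
F (Player 2): min(93, 84, 88) = 84
G (Player 2): min(34, 94) = 34
H (Player 2): min(24, 38, 74) = 24
E (Player 1): max(84, 34, 24) = 84
Root (Player 2): min(45, 84) = 45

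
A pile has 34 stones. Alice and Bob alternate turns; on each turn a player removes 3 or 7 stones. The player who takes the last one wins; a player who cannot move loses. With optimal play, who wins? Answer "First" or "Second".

First

W/L table (W = player to move can force a win):
i:   0  1  2  3  4  5  6  7  8  9 10 11 12 13 14 15 16 17 18 19 20 21 22 23 24 25 26 27 28 29 30 31 32 33 34
     L  L  L  W  W  W  L  W  W  W  L  L  L  W  W  W  L  W  W  W  L  L  L  W  W  W  L  W  W  W  L  L  L  W  W
Position 34 is W, so the first player wins.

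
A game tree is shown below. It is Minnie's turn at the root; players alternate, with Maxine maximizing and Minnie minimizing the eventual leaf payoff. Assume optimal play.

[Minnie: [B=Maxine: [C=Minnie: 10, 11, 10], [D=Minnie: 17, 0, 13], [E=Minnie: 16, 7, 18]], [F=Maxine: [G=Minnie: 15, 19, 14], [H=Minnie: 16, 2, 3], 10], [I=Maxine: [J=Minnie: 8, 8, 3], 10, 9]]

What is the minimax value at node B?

10

C: min(10, 11, 10) = 10
D: min(17, 0, 13) = 0
E: min(16, 7, 18) = 7
B: max(10, 0, 7) = 10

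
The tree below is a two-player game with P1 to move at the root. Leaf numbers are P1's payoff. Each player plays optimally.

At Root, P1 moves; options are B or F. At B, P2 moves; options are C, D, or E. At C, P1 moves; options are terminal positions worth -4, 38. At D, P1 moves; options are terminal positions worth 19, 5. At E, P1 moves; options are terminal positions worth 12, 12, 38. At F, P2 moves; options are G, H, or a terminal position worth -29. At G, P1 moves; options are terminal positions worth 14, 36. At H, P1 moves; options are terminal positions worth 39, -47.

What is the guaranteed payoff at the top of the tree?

19

C (P1): max(-4, 38) = 38
D (P1): max(19, 5) = 19
E (P1): max(12, 12, 38) = 38
B (P2): min(38, 19, 38) = 19
G (P1): max(14, 36) = 36
H (P1): max(39, -47) = 39
F (P2): min(36, 39, -29) = -29
Root (P1): max(19, -29) = 19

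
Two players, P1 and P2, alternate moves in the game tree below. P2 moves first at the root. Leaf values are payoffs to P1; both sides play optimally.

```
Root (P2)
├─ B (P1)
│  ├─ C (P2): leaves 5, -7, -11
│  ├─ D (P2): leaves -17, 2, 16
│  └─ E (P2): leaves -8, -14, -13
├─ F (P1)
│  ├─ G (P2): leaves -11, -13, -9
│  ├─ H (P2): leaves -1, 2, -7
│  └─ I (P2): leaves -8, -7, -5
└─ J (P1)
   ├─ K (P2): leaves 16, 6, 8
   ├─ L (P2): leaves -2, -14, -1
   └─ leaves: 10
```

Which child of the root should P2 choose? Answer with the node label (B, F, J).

B

C (P2): min(5, -7, -11) = -11
D (P2): min(-17, 2, 16) = -17
E (P2): min(-8, -14, -13) = -14
B (P1): max(-11, -17, -14) = -11
G (P2): min(-11, -13, -9) = -13
H (P2): min(-1, 2, -7) = -7
I (P2): min(-8, -7, -5) = -8
F (P1): max(-13, -7, -8) = -7
K (P2): min(16, 6, 8) = 6
L (P2): min(-2, -14, -1) = -14
J (P1): max(6, -14, 10) = 10
Root (P2): min(-11, -7, 10) = -11
P2 picks the child with the lowest value: B (value -11).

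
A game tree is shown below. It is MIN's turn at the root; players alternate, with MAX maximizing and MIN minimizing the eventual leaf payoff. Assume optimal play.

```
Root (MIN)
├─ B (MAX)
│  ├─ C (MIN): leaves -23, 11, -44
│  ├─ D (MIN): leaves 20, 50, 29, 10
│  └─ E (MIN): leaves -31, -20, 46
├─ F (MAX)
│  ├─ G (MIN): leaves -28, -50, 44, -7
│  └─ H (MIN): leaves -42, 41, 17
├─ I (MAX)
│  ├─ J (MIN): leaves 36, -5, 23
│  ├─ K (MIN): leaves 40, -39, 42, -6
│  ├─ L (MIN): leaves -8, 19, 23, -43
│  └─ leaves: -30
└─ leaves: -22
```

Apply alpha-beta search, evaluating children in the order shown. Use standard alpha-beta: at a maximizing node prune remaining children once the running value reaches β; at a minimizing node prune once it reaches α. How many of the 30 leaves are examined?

C [α=-∞,β=+∞]: v=-44
D [α=-44,β=+∞]: v=10
E [α=10,β=+∞]: v=-31 after child 1 ≤ α → α-cutoff, skip 2
B [α=-∞,β=+∞]: v=10
G [α=-∞,β=10]: v=-50
H [α=-50,β=10]: v=-42
F [α=-∞,β=10]: v=-42
J [α=-∞,β=-42]: v=-5
I [α=-∞,β=-42]: v=-5 after child 1 ≥ β → β-cutoff, skip 3
Root [α=-∞,β=+∞]: v=-42
Leaves evaluated: 19 of 30.

19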